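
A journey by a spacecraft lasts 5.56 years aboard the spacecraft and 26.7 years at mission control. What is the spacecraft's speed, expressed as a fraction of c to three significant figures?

The proper time is measured aboard the spacecraft (both events occur at the spacecraft's location); Δt is measured at mission control. γ = Δt/τ = 26.7/5.56 = 4.802.
β = √(1 − 1/γ²) = √(1 − 0.04336) = √0.9566

β = 0.978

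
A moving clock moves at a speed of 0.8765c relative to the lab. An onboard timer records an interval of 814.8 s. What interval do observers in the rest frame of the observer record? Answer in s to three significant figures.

γ = 1/√(1 − 0.8765²) = 1/√0.2317 = 2.077
The interval measured on the moving clock is the proper time (both events occur at the same place in that frame); the lab-frame interval is Δt = γτ = 2.077 × 814.8 s.

Δt = 1690 s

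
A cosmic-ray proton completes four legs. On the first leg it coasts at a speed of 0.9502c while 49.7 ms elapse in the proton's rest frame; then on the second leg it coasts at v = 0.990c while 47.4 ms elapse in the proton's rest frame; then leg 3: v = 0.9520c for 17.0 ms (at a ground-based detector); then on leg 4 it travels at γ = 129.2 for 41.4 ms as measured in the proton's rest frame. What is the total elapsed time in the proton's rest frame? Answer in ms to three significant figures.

τ = 144 ms

Leg 1: 49.7 ms is already measured in the proton's rest frame.
Leg 2: 47.4 ms is already measured in the proton's rest frame.
Leg 3: γ = 1/√(1 − 0.9520²) = 1/√0.09370 = 3.267; τ_3 = 17.0/3.267 = 5.204 ms.
Leg 4: 41.4 ms is already measured in the proton's rest frame.
Total: 49.70 + 47.40 + 5.204 + 41.40 ms.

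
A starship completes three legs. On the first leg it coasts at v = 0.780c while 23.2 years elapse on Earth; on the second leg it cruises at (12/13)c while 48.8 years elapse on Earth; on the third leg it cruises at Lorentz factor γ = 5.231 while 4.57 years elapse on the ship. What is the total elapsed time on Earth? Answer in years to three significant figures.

Leg 1: 23.2 years is already measured on Earth.
Leg 2: 48.8 years is already measured on Earth.
Leg 3: γ = 5.231; Δt_3 = 5.231 × 4.57 = 23.91 years.
Total: 23.20 + 48.80 + 23.91 years.

Δt = 95.9 years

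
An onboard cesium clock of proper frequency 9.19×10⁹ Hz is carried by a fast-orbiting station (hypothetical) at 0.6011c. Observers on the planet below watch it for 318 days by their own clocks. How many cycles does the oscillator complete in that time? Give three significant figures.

N = 2.02×10¹⁷

γ = 1/√(1 − 0.6011²) = 1/√0.6387 = 1.251
During 318 days of lab time, the oscillator's proper time advances by τ = Δt/γ = 318/1.251 = 254.1 days = 2.196×10⁷ s.
N = f × τ = 9.19×10⁹ × 2.196×10⁷ = 2.018×10¹⁷.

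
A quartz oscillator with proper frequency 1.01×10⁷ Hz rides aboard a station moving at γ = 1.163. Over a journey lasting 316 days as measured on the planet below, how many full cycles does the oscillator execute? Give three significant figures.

γ = 1.163
The oscillator's own cycle count is N = f × τ where τ is the proper time aboard the station. τ = Δt/γ = 316/1.163 = 271.7 days = 2.348×10⁷ s.
N = 1.01×10⁷ × 2.348×10⁷ = 2.371×10¹⁴.

N = 2.37×10¹⁴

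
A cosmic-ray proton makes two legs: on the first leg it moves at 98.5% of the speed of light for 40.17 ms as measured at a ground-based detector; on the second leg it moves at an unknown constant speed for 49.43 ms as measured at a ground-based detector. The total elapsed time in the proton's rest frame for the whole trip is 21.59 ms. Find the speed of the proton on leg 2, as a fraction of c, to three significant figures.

Leg 1: β = 0.985; γ = 1/√(1 − 0.985²) = 1/√0.02977 = 5.795; τ_1 = 40.17/5.795 = 6.932 ms.
Leg 2: speed unknown; τ_2 = 49.43/γ_2.
Total proper time: 6.932 + τ_2 = 21.59, so τ_2 = 21.59 − 6.932 = 14.66 ms.
γ_2 = 49.43/14.66 = 3.372; β = √(1 − 1/γ²) = √0.9121.

β = 0.955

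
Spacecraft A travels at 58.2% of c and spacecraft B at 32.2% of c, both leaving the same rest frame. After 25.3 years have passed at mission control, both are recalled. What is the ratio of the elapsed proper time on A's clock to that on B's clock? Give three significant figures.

τ_A/τ_B = 0.859

A: β = 0.582; γ = 1/√(1 − 0.582²) = 1/√0.6613 = 1.230. B: β = 0.322; γ = 1/√(1 − 0.322²) = 1/√0.8963 = 1.056.
τ_A/τ_B = γ_B/γ_A = 1.056/1.230 = 0.8589, so τ_A/τ_B = 0.8589.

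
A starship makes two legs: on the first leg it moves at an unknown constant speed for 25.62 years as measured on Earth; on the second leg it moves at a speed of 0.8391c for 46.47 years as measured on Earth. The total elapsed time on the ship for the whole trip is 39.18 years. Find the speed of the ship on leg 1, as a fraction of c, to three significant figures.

β = 0.840

Leg 1: speed unknown; τ_1 = 25.62/γ_1.
Leg 2: γ = 1/√(1 − 0.8391²) = 1/√0.2959 = 1.838; τ_2 = 46.47/1.838 = 25.28 years.
Total proper time: τ_1 + 25.28 = 39.18, so τ_1 = 39.18 − 25.28 = 13.90 years.
γ_1 = 25.62/13.90 = 1.843; β = √(1 − 1/γ²) = √0.7056.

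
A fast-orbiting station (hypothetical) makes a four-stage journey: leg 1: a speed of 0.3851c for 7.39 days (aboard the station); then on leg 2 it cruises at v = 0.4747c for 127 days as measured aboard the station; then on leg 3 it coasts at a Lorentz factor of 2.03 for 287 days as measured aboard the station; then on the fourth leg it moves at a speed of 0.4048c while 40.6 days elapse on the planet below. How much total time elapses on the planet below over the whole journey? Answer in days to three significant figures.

Δt = 776 days

Leg 1: γ = 1/√(1 − 0.3851²) = 1/√0.8517 = 1.084; Δt_1 = 1.084 × 7.39 = 8.008 days.
Leg 2: γ = 1/√(1 − 0.4747²) = 1/√0.7747 = 1.136; Δt_2 = 1.136 × 127 = 144.3 days.
Leg 3: γ = 2.03; Δt_3 = 2.030 × 287 = 582.6 days.
Leg 4: 40.6 days is already measured on the planet below.
Total: 8.008 + 144.3 + 582.6 + 40.60 days.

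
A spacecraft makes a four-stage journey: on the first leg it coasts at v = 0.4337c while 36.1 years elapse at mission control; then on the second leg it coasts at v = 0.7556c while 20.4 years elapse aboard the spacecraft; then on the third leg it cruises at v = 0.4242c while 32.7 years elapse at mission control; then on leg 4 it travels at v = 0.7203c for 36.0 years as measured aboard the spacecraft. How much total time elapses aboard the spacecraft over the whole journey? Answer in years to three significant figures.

Leg 1: γ = 1/√(1 − 0.4337²) = 1/√0.8119 = 1.110; τ_1 = 36.1/1.110 = 32.53 years.
Leg 2: 20.4 years is already measured aboard the spacecraft.
Leg 3: γ = 1/√(1 − 0.4242²) = 1/√0.8201 = 1.104; τ_3 = 32.7/1.104 = 29.61 years.
Leg 4: 36.0 years is already measured aboard the spacecraft.
Total: 32.53 + 20.40 + 29.61 + 36.00 years.

τ = 119 years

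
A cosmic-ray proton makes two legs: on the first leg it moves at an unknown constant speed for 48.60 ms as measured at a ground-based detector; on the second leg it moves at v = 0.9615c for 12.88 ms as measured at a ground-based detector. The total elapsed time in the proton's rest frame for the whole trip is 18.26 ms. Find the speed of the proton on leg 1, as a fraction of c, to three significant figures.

β = 0.953

Leg 1: speed unknown; τ_1 = 48.60/γ_1.
Leg 2: γ = 1/√(1 − 0.9615²) = 1/√0.07552 = 3.639; τ_2 = 12.88/3.639 = 3.539 ms.
Total proper time: τ_1 + 3.539 = 18.26, so τ_1 = 18.26 − 3.539 = 14.72 ms.
γ_1 = 48.60/14.72 = 3.302; β = √(1 − 1/γ²) = √0.9083.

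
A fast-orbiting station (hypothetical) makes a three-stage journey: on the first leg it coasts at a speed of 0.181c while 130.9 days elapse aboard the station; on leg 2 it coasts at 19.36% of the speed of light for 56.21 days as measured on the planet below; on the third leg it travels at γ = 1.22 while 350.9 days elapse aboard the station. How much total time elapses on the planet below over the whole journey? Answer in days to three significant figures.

Leg 1: γ = 1/√(1 − 0.181²) = 1/√0.9672 = 1.017; Δt_1 = 1.017 × 130.9 = 133.1 days.
Leg 2: 56.21 days is already measured on the planet below.
Leg 3: γ = 1.22; Δt_3 = 1.220 × 350.9 = 428.1 days.
Total: 133.1 + 56.21 + 428.1 days.

Δt = 617 days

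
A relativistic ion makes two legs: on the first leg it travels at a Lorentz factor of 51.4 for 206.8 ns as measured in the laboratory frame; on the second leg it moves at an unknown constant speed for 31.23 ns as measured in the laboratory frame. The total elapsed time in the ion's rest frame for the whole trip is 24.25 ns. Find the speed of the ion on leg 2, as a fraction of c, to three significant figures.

β = 0.762

Leg 1: γ = 51.4; τ_1 = 206.8/51.40 = 4.023 ns.
Leg 2: speed unknown; τ_2 = 31.23/γ_2.
Total proper time: 4.023 + τ_2 = 24.25, so τ_2 = 24.25 − 4.023 = 20.23 ns.
γ_2 = 31.23/20.23 = 1.544; β = √(1 − 1/γ²) = √0.5805.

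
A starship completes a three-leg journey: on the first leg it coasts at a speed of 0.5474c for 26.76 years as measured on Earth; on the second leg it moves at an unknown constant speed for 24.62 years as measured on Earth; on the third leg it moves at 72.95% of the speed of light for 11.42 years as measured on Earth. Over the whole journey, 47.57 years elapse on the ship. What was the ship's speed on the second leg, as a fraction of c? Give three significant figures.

β = 0.709

Leg 1: γ = 1/√(1 − 0.5474²) = 1/√0.7004 = 1.195; τ_1 = 26.76/1.195 = 22.39 years.
Leg 2: speed unknown; τ_2 = 24.62/γ_2.
Leg 3: β = 0.7295; γ = 1/√(1 − 0.7295²) = 1/√0.4678 = 1.462; τ_3 = 11.42/1.462 = 7.811 years.
Total proper time: 22.39 + τ_2 + 7.811 = 47.57, so τ_2 = 47.57 − 30.21 = 17.36 years.
γ_2 = 24.62/17.36 = 1.418; β = √(1 − 1/γ²) = √0.5026.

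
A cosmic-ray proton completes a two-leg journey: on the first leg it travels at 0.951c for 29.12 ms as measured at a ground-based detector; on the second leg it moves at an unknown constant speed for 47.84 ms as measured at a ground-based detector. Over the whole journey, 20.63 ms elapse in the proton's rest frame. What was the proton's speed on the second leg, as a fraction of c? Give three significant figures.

β = 0.970

Leg 1: γ = 1/√(1 − 0.951²) = 1/√0.09560 = 3.234; τ_1 = 29.12/3.234 = 9.004 ms.
Leg 2: speed unknown; τ_2 = 47.84/γ_2.
Total proper time: 9.004 + τ_2 = 20.63, so τ_2 = 20.63 − 9.004 = 11.63 ms.
γ_2 = 47.84/11.63 = 4.115; β = √(1 − 1/γ²) = √0.9409.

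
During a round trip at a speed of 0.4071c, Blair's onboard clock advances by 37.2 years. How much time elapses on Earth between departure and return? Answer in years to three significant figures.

Δt = 40.7 years

γ = 1/√(1 − 0.4071²) = 1/√0.8343 = 1.095
Earth-frame duration is the dilated interval: Δt = γτ = 1.095 × 37.2 years.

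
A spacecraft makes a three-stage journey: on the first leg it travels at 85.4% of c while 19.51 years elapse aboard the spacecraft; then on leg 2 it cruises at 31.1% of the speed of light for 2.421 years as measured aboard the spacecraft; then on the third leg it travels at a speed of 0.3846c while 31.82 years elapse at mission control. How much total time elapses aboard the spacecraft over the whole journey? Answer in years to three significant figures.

τ = 51.3 years

Leg 1: 19.51 years is already measured aboard the spacecraft.
Leg 2: 2.421 years is already measured aboard the spacecraft.
Leg 3: γ = 1/√(1 − 0.3846²) = 1/√0.8521 = 1.083; τ_3 = 31.82/1.083 = 29.37 years.
Total: 19.51 + 2.421 + 29.37 years.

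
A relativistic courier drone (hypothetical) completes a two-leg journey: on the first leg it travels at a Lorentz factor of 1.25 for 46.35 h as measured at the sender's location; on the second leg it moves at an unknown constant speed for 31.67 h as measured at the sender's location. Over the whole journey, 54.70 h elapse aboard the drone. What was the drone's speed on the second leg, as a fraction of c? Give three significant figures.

Leg 1: γ = 1.25; τ_1 = 46.35/1.250 = 37.08 h.
Leg 2: speed unknown; τ_2 = 31.67/γ_2.
Total proper time: 37.08 + τ_2 = 54.70, so τ_2 = 54.70 − 37.08 = 17.62 h.
γ_2 = 31.67/17.62 = 1.797; β = √(1 − 1/γ²) = √0.6905.

β = 0.831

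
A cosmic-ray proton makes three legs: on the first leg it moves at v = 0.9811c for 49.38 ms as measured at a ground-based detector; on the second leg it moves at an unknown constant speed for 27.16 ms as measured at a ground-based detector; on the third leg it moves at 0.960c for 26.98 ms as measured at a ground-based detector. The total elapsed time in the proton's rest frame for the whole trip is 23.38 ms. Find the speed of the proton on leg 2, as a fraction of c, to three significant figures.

Leg 1: γ = 1/√(1 − 0.9811²) = 1/√0.03744 = 5.168; τ_1 = 49.38/5.168 = 9.555 ms.
Leg 2: speed unknown; τ_2 = 27.16/γ_2.
Leg 3: γ = 1/√(1 − 0.960²) = 25/7 ≈ 3.571; τ_3 = 26.98/3.571 = 7.554 ms.
Total proper time: 9.555 + τ_2 + 7.554 = 23.38, so τ_2 = 23.38 − 17.11 = 6.271 ms.
γ_2 = 27.16/6.271 = 4.331; β = √(1 − 1/γ²) = √0.9467.

β = 0.973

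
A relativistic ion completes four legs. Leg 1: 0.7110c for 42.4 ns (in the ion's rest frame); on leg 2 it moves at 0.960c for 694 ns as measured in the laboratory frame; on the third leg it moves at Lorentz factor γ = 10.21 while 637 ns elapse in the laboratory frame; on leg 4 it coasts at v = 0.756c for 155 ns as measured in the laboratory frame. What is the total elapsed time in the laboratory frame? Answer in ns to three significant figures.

Δt = 1550 ns

Leg 1: γ = 1/√(1 − 0.7110²) = 1/√0.4945 = 1.422; Δt_1 = 1.422 × 42.4 = 60.30 ns.
Leg 2: 694 ns is already measured in the laboratory frame.
Leg 3: 637 ns is already measured in the laboratory frame.
Leg 4: 155 ns is already measured in the laboratory frame.
Total: 60.30 + 694.0 + 637.0 + 155.0 ns.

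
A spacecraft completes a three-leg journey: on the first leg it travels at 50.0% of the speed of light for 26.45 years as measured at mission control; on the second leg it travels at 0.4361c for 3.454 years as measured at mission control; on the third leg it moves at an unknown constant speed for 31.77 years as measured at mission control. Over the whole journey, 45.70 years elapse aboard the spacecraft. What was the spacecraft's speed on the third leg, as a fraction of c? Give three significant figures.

β = 0.785

Leg 1: β = 0.500; γ = 1/√(1 − 0.500²) = 1/√0.7500 = 1.155; τ_1 = 26.45/1.155 = 22.91 years.
Leg 2: γ = 1/√(1 − 0.4361²) = 1/√0.8098 = 1.111; τ_2 = 3.454/1.111 = 3.108 years.
Leg 3: speed unknown; τ_3 = 31.77/γ_3.
Total proper time: 22.91 + 3.108 + τ_3 = 45.70, so τ_3 = 45.70 − 26.01 = 19.69 years.
γ_3 = 31.77/19.69 = 1.614; β = √(1 − 1/γ²) = √0.6161.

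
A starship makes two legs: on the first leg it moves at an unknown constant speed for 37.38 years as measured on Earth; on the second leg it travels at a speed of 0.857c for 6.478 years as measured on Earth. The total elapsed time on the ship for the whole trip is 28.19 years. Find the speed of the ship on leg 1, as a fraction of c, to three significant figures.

β = 0.747

Leg 1: speed unknown; τ_1 = 37.38/γ_1.
Leg 2: γ = 1/√(1 − 0.857²) = 1/√0.2656 = 1.941; τ_2 = 6.478/1.941 = 3.338 years.
Total proper time: τ_1 + 3.338 = 28.19, so τ_1 = 28.19 − 3.338 = 24.85 years.
γ_1 = 37.38/24.85 = 1.504; β = √(1 − 1/γ²) = √0.5580.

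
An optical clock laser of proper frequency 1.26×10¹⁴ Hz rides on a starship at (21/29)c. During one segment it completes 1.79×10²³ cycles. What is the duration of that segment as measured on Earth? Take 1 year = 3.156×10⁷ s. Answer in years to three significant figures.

γ = 1/√(1 − (21/29)²) = 29/20 = 1.450
Proper time for N cycles: τ = N/f = 1.79×10²³/(1.26×10¹⁴) = 1.421×10⁹ s = 45.01 years.
Lab-frame duration Δt = γτ = 1.450 × 45.01 = 65.27 years.

Δt = 65.3 years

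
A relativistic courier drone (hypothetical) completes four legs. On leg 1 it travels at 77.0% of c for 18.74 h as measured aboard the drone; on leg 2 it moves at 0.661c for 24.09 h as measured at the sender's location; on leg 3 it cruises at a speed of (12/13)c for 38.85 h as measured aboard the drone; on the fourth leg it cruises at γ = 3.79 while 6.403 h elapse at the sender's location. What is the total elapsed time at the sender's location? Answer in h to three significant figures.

Leg 1: β = 0.770; γ = 1/√(1 − 0.770²) = 1/√0.4071 = 1.567; Δt_1 = 1.567 × 18.74 = 29.37 h.
Leg 2: 24.09 h is already measured at the sender's location.
Leg 3: γ = 1/√(1 − (12/13)²) = 13/5 = 2.600; Δt_3 = 2.600 × 38.85 = 101.0 h.
Leg 4: 6.403 h is already measured at the sender's location.
Total: 29.37 + 24.09 + 101.0 + 6.403 h.

Δt = 161 h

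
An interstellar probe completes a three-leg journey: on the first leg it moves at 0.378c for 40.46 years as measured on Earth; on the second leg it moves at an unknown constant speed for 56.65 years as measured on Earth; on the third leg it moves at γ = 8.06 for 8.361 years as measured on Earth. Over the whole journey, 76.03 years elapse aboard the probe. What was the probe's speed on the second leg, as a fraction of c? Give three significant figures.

β = 0.749

Leg 1: γ = 1/√(1 − 0.378²) = 1/√0.8571 = 1.080; τ_1 = 40.46/1.080 = 37.46 years.
Leg 2: speed unknown; τ_2 = 56.65/γ_2.
Leg 3: γ = 8.06; τ_3 = 8.361/8.060 = 1.037 years.
Total proper time: 37.46 + τ_2 + 1.037 = 76.03, so τ_2 = 76.03 − 38.50 = 37.53 years.
γ_2 = 56.65/37.53 = 1.509; β = √(1 − 1/γ²) = √0.5610.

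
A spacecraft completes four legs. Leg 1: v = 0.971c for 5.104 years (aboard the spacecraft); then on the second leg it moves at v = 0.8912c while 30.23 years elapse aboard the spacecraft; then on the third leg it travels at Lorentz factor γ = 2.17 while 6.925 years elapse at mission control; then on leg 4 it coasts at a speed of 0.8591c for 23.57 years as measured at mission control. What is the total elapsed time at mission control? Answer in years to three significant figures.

Δt = 118 years

Leg 1: γ = 1/√(1 − 0.971²) = 1/√0.05716 = 4.183; Δt_1 = 4.183 × 5.104 = 21.35 years.
Leg 2: γ = 1/√(1 − 0.8912²) = 1/√0.2058 = 2.205; Δt_2 = 2.205 × 30.23 = 66.64 years.
Leg 3: 6.925 years is already measured at mission control.
Leg 4: 23.57 years is already measured at mission control.
Total: 21.35 + 66.64 + 6.925 + 23.57 years.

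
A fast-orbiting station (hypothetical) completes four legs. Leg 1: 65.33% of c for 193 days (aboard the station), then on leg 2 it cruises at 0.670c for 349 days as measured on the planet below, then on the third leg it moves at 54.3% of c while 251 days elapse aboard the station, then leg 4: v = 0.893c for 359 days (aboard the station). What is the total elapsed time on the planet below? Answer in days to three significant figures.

Δt = 1700 days

Leg 1: β = 0.6533; γ = 1/√(1 − 0.6533²) = 1/√0.5732 = 1.321; Δt_1 = 1.321 × 193 = 254.9 days.
Leg 2: 349 days is already measured on the planet below.
Leg 3: β = 0.543; γ = 1/√(1 − 0.543²) = 1/√0.7052 = 1.191; Δt_3 = 1.191 × 251 = 298.9 days.
Leg 4: γ = 1/√(1 − 0.893²) = 1/√0.2026 = 2.222; Δt_4 = 2.222 × 359 = 797.7 days.
Total: 254.9 + 349.0 + 298.9 + 797.7 days.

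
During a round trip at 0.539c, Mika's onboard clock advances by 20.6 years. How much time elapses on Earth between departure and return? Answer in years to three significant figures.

Δt = 24.5 years

γ = 1/√(1 − 0.539²) = 1/√0.7095 = 1.187
Earth-frame duration is the dilated interval: Δt = γτ = 1.187 × 20.6 years.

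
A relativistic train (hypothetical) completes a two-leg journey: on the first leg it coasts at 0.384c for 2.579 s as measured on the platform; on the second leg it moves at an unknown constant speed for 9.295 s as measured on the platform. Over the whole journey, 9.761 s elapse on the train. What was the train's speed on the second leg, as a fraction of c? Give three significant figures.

Leg 1: γ = 1/√(1 − 0.384²) = 1/√0.8525 = 1.083; τ_1 = 2.579/1.083 = 2.381 s.
Leg 2: speed unknown; τ_2 = 9.295/γ_2.
Total proper time: 2.381 + τ_2 = 9.761, so τ_2 = 9.761 − 2.381 = 7.380 s.
γ_2 = 9.295/7.380 = 1.260; β = √(1 − 1/γ²) = √0.3697.

β = 0.608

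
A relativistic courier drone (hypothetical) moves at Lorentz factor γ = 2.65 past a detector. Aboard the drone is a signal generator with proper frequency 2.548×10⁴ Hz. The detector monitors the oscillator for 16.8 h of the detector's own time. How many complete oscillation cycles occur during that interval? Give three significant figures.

N = 5.82×10⁸

γ = 2.65
During 16.8 h of lab time, the oscillator's proper time advances by τ = Δt/γ = 16.8/2.650 = 6.340 h = 2.282×10⁴ s.
N = f × τ = 2.548×10⁴ × 2.282×10⁴ = 5.815×10⁸.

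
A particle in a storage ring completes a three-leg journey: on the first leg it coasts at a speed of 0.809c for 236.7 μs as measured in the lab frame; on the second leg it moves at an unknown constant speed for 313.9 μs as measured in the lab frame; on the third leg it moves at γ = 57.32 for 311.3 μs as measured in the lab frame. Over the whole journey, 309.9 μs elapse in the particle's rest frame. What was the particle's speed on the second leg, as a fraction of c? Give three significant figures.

Leg 1: γ = 1/√(1 − 0.809²) = 1/√0.3455 = 1.701; τ_1 = 236.7/1.701 = 139.1 μs.
Leg 2: speed unknown; τ_2 = 313.9/γ_2.
Leg 3: γ = 57.32; τ_3 = 311.3/57.32 = 5.431 μs.
Total proper time: 139.1 + τ_2 + 5.431 = 309.9, so τ_2 = 309.9 − 144.6 = 165.3 μs.
γ_2 = 313.9/165.3 = 1.899; β = √(1 − 1/γ²) = √0.7226.

β = 0.850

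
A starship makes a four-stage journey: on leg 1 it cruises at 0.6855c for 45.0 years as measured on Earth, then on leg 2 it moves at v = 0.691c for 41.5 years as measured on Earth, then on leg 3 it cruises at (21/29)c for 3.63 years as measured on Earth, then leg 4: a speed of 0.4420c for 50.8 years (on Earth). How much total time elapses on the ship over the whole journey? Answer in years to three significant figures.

τ = 111 years

Leg 1: γ = 1/√(1 − 0.6855²) = 1/√0.5301 = 1.373; τ_1 = 45.0/1.373 = 32.76 years.
Leg 2: γ = 1/√(1 − 0.691²) = 1/√0.5225 = 1.383; τ_2 = 41.5/1.383 = 30.00 years.
Leg 3: γ = 1/√(1 − (21/29)²) = 29/20 = 1.450; τ_3 = 3.63/1.450 = 2.503 years.
Leg 4: γ = 1/√(1 − 0.4420²) = 1/√0.8046 = 1.115; τ_4 = 50.8/1.115 = 45.57 years.
Total: 32.76 + 30.00 + 2.503 + 45.57 years.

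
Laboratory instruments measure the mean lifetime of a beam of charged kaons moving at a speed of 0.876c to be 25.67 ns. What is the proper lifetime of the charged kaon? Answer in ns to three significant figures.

γ = 1/√(1 − 0.876²) = 1/√0.2326 = 2.073
The lab-frame lifetime is the dilated interval; the proper lifetime is τ₀ = Δt/γ = 25.67/2.073 ns.

τ₀ = 12.4 ns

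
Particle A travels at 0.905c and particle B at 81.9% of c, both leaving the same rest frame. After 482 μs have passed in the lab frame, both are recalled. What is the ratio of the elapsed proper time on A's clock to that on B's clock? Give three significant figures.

A: γ = 1/√(1 − 0.905²) = 1/√0.1810 = 2.351. B: β = 0.819; γ = 1/√(1 − 0.819²) = 1/√0.3292 = 1.743.
τ_A/τ_B = γ_B/γ_A = 1.743/2.351 = 0.7414, so τ_A/τ_B = 0.7414.

τ_A/τ_B = 0.741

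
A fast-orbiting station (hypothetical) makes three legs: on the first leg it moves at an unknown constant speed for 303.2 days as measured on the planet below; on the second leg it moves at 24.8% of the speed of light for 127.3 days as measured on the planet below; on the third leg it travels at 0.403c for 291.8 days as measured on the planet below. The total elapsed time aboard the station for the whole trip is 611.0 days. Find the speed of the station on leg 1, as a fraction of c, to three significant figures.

β = 0.686

Leg 1: speed unknown; τ_1 = 303.2/γ_1.
Leg 2: β = 0.248; γ = 1/√(1 − 0.248²) = 1/√0.9385 = 1.032; τ_2 = 127.3/1.032 = 123.3 days.
Leg 3: γ = 1/√(1 − 0.403²) = 1/√0.8376 = 1.093; τ_3 = 291.8/1.093 = 267.1 days.
Total proper time: τ_1 + 123.3 + 267.1 = 611.0, so τ_1 = 611.0 − 390.4 = 220.6 days.
γ_1 = 303.2/220.6 = 1.374; β = √(1 − 1/γ²) = √0.4705.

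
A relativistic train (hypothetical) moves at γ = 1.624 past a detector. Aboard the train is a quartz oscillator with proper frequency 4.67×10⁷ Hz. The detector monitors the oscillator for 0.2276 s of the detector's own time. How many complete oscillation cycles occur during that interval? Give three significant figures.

N = 6.54×10⁶

γ = 1.624
During 0.2276 s of lab time, the oscillator's proper time advances by τ = Δt/γ = 0.2276/1.624 = 0.1401 s = 1.401×10⁻¹ s.
N = f × τ = 4.67×10⁷ × 1.401×10⁻¹ = 6.545×10⁶.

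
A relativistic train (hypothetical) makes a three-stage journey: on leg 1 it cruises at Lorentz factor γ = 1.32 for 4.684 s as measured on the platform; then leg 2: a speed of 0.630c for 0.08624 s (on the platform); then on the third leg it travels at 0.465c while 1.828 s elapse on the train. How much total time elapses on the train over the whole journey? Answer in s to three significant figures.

Leg 1: γ = 1.32; τ_1 = 4.684/1.320 = 3.548 s.
Leg 2: γ = 1/√(1 − 0.630²) = 1/√0.6031 = 1.288; τ_2 = 0.08624/1.288 = 0.06697 s.
Leg 3: 1.828 s is already measured on the train.
Total: 3.548 + 0.06697 + 1.828 s.

τ = 5.44 s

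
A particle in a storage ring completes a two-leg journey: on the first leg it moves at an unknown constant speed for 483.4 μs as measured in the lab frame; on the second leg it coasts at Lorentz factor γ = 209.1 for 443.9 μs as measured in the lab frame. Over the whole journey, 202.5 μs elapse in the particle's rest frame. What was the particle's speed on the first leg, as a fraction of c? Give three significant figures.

β = 0.910

Leg 1: speed unknown; τ_1 = 483.4/γ_1.
Leg 2: γ = 209.1; τ_2 = 443.9/209.1 = 2.123 μs.
Total proper time: τ_1 + 2.123 = 202.5, so τ_1 = 202.5 − 2.123 = 200.4 μs.
γ_1 = 483.4/200.4 = 2.412; β = √(1 − 1/γ²) = √0.8282.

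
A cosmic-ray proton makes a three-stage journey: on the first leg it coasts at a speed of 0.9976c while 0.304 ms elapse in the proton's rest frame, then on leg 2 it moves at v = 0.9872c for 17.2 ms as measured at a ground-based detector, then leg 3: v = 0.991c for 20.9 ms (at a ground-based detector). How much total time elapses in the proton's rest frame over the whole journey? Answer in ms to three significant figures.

τ = 5.84 ms

Leg 1: 0.304 ms is already measured in the proton's rest frame.
Leg 2: γ = 1/√(1 − 0.9872²) = 1/√0.02544 = 6.270; τ_2 = 17.2/6.270 = 2.743 ms.
Leg 3: γ = 1/√(1 − 0.991²) = 1/√0.01792 = 7.470; τ_3 = 20.9/7.470 = 2.798 ms.
Total: 0.3040 + 2.743 + 2.798 ms.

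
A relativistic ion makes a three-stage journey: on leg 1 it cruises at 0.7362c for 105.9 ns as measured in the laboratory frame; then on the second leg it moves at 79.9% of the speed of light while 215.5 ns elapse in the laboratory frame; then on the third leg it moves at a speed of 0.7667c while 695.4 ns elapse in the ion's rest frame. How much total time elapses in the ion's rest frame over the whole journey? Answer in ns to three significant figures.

Leg 1: γ = 1/√(1 − 0.7362²) = 1/√0.4580 = 1.478; τ_1 = 105.9/1.478 = 71.67 ns.
Leg 2: β = 0.799; γ = 1/√(1 − 0.799²) = 1/√0.3616 = 1.663; τ_2 = 215.5/1.663 = 129.6 ns.
Leg 3: 695.4 ns is already measured in the ion's rest frame.
Total: 71.67 + 129.6 + 695.4 ns.

τ = 897 ns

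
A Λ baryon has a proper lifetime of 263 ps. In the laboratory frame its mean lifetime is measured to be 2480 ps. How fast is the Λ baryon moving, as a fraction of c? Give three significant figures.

γ = Δt/τ₀ = 2480/263 = 9.430
β = √(1 − 1/γ²) = √(1 − 0.01125) = √0.9888

v = 0.994c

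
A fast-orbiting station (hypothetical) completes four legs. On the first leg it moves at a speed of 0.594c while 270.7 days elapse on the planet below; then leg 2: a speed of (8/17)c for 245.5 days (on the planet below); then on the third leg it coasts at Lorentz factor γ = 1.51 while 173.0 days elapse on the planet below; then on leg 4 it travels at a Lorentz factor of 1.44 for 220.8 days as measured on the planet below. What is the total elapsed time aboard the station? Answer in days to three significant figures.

τ = 702 days

Leg 1: γ = 1/√(1 − 0.594²) = 1/√0.6472 = 1.243; τ_1 = 270.7/1.243 = 217.8 days.
Leg 2: γ = 1/√(1 − (8/17)²) = 17/15 ≈ 1.133; τ_2 = 245.5/1.133 = 216.6 days.
Leg 3: γ = 1.51; τ_3 = 173.0/1.510 = 114.6 days.
Leg 4: γ = 1.44; τ_4 = 220.8/1.440 = 153.3 days.
Total: 217.8 + 216.6 + 114.6 + 153.3 days.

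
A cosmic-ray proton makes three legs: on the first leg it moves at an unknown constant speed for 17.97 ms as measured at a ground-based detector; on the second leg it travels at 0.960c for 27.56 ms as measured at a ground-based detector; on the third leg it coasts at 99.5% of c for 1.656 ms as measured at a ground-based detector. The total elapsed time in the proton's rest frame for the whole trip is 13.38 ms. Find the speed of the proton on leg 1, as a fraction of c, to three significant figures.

Leg 1: speed unknown; τ_1 = 17.97/γ_1.
Leg 2: γ = 1/√(1 − 0.960²) = 25/7 ≈ 3.571; τ_2 = 27.56/3.571 = 7.717 ms.
Leg 3: β = 0.995; γ = 1/√(1 − 0.995²) = 1/√0.009975 = 10.01; τ_3 = 1.656/10.01 = 0.1654 ms.
Total proper time: τ_1 + 7.717 + 0.1654 = 13.38, so τ_1 = 13.38 − 7.882 = 5.498 ms.
γ_1 = 17.97/5.498 = 3.269; β = √(1 − 1/γ²) = √0.9064.

β = 0.952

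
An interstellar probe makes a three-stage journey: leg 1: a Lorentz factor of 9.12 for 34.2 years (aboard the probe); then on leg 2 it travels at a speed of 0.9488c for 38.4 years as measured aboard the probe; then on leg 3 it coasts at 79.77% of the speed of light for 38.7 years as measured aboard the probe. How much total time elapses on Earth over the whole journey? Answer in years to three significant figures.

Leg 1: γ = 9.12; Δt_1 = 9.120 × 34.2 = 311.9 years.
Leg 2: γ = 1/√(1 − 0.9488²) = 1/√0.09978 = 3.166; Δt_2 = 3.166 × 38.4 = 121.6 years.
Leg 3: β = 0.7977; γ = 1/√(1 − 0.7977²) = 1/√0.3637 = 1.658; Δt_3 = 1.658 × 38.7 = 64.17 years.
Total: 311.9 + 121.6 + 64.17 years.

Δt = 498 years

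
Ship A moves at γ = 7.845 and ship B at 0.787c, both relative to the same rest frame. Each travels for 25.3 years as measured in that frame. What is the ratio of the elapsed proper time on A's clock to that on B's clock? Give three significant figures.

τ_A/τ_B = 0.207

A: γ = 7.845. B: γ = 1/√(1 − 0.787²) = 1/√0.3806 = 1.621.
τ_A/τ_B = γ_B/γ_A = 1.621/7.845 = 0.2066, so τ_A/τ_B = 0.2066.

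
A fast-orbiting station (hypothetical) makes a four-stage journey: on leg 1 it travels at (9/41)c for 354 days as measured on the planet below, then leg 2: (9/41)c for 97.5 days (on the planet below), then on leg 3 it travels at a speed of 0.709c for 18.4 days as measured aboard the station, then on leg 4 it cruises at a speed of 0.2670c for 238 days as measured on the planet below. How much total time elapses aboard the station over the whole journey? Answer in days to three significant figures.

Leg 1: γ = 1/√(1 − (9/41)²) = 41/40 = 1.025; τ_1 = 354/1.025 = 345.4 days.
Leg 2: γ = 1/√(1 − (9/41)²) = 41/40 = 1.025; τ_2 = 97.5/1.025 = 95.12 days.
Leg 3: 18.4 days is already measured aboard the station.
Leg 4: γ = 1/√(1 − 0.2670²) = 1/√0.9287 = 1.038; τ_4 = 238/1.038 = 229.4 days.
Total: 345.4 + 95.12 + 18.40 + 229.4 days.

τ = 688 days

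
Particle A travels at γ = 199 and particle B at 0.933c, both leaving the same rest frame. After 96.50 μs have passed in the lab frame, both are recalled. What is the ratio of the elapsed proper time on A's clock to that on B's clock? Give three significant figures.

τ_A/τ_B = 0.0140

A: γ = 199. B: γ = 1/√(1 − 0.933²) = 1/√0.1295 = 2.779.
τ_A/τ_B = γ_B/γ_A = 2.779/199.0 = 0.01396, so τ_A/τ_B = 0.01396.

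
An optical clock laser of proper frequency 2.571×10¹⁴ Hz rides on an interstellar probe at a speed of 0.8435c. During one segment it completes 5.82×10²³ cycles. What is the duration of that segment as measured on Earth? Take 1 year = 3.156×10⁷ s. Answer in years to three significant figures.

γ = 1/√(1 − 0.8435²) = 1/√0.2885 = 1.862
Proper time for N cycles: τ = N/f = 5.82×10²³/(2.571×10¹⁴) = 2.264×10⁹ s = 71.73 years.
Lab-frame duration Δt = γτ = 1.862 × 71.73 = 133.5 years.

Δt = 134 years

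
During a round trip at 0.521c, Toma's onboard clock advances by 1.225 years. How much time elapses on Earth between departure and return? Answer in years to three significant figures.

Δt = 1.44 years

γ = 1/√(1 − 0.521²) = 1/√0.7286 = 1.172
Earth-frame duration is the dilated interval: Δt = γτ = 1.172 × 1.225 years.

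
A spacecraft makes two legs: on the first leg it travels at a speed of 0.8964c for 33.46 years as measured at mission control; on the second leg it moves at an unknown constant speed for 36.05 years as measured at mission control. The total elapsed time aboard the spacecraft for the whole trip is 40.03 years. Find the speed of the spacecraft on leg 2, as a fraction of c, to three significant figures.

Leg 1: γ = 1/√(1 − 0.8964²) = 1/√0.1965 = 2.256; τ_1 = 33.46/2.256 = 14.83 years.
Leg 2: speed unknown; τ_2 = 36.05/γ_2.
Total proper time: 14.83 + τ_2 = 40.03, so τ_2 = 40.03 − 14.83 = 25.20 years.
γ_2 = 36.05/25.20 = 1.431; β = √(1 − 1/γ²) = √0.5114.

β = 0.715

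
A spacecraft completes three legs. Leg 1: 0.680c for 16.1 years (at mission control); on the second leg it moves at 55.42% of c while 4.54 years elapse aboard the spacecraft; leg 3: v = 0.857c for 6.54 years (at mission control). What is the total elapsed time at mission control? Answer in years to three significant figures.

Leg 1: 16.1 years is already measured at mission control.
Leg 2: β = 0.5542; γ = 1/√(1 − 0.5542²) = 1/√0.6929 = 1.201; Δt_2 = 1.201 × 4.54 = 5.454 years.
Leg 3: 6.54 years is already measured at mission control.
Total: 16.10 + 5.454 + 6.540 years.

Δt = 28.1 years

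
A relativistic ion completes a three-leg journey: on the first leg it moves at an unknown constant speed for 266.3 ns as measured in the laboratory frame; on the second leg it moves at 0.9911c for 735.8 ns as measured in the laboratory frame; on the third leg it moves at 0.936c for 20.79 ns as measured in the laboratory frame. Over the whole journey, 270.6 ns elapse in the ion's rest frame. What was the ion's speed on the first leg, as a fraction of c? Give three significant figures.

Leg 1: speed unknown; τ_1 = 266.3/γ_1.
Leg 2: γ = 1/√(1 − 0.9911²) = 1/√0.01772 = 7.512; τ_2 = 735.8/7.512 = 97.95 ns.
Leg 3: γ = 1/√(1 − 0.936²) = 1/√0.1239 = 2.841; τ_3 = 20.79/2.841 = 7.318 ns.
Total proper time: τ_1 + 97.95 + 7.318 = 270.6, so τ_1 = 270.6 − 105.3 = 165.3 ns.
γ_1 = 266.3/165.3 = 1.611; β = √(1 − 1/γ²) = √0.6145.

β = 0.784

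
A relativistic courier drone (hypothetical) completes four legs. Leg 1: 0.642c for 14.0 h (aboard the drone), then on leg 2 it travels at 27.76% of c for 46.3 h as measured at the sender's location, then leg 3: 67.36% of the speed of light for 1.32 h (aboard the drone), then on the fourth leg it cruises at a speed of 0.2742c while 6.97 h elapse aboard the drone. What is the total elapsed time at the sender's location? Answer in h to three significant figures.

Δt = 73.6 h

Leg 1: γ = 1/√(1 − 0.642²) = 1/√0.5878 = 1.304; Δt_1 = 1.304 × 14.0 = 18.26 h.
Leg 2: 46.3 h is already measured at the sender's location.
Leg 3: β = 0.6736; γ = 1/√(1 − 0.6736²) = 1/√0.5463 = 1.353; Δt_3 = 1.353 × 1.32 = 1.786 h.
Leg 4: γ = 1/√(1 − 0.2742²) = 1/√0.9248 = 1.040; Δt_4 = 1.040 × 6.97 = 7.248 h.
Total: 18.26 + 46.30 + 1.786 + 7.248 h.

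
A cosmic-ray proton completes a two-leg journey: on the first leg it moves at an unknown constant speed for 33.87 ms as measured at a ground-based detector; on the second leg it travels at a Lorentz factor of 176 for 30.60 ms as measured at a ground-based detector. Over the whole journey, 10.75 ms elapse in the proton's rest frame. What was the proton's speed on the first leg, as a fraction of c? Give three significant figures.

Leg 1: speed unknown; τ_1 = 33.87/γ_1.
Leg 2: γ = 176; τ_2 = 30.60/176.0 = 0.1739 ms.
Total proper time: τ_1 + 0.1739 = 10.75, so τ_1 = 10.75 − 0.1739 = 10.58 ms.
γ_1 = 33.87/10.58 = 3.202; β = √(1 − 1/γ²) = √0.9025.

β = 0.950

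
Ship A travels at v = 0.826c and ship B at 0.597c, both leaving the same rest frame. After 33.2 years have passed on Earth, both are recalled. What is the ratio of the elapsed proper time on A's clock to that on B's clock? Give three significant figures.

τ_A/τ_B = 0.703

A: γ = 1/√(1 − 0.826²) = 1/√0.3177 = 1.774. B: γ = 1/√(1 − 0.597²) = 1/√0.6436 = 1.247.
τ_A/τ_B = γ_B/γ_A = 1.247/1.774 = 0.7026, so τ_A/τ_B = 0.7026.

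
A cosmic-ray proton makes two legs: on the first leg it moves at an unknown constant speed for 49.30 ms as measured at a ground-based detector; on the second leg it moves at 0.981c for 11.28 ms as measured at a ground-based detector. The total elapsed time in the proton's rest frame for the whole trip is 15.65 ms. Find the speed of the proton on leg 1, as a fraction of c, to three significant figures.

Leg 1: speed unknown; τ_1 = 49.30/γ_1.
Leg 2: γ = 1/√(1 − 0.981²) = 1/√0.03764 = 5.154; τ_2 = 11.28/5.154 = 2.188 ms.
Total proper time: τ_1 + 2.188 = 15.65, so τ_1 = 15.65 − 2.188 = 13.46 ms.
γ_1 = 49.30/13.46 = 3.662; β = √(1 − 1/γ²) = √0.9254.

β = 0.962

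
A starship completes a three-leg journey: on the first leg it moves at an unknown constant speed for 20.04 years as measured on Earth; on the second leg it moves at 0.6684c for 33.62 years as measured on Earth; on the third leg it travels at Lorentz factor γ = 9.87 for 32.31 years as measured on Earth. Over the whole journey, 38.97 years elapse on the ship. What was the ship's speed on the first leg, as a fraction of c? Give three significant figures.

β = 0.846

Leg 1: speed unknown; τ_1 = 20.04/γ_1.
Leg 2: γ = 1/√(1 − 0.6684²) = 1/√0.5532 = 1.344; τ_2 = 33.62/1.344 = 25.01 years.
Leg 3: γ = 9.87; τ_3 = 32.31/9.870 = 3.274 years.
Total proper time: τ_1 + 25.01 + 3.274 = 38.97, so τ_1 = 38.97 − 28.28 = 10.69 years.
γ_1 = 20.04/10.69 = 1.875; β = √(1 − 1/γ²) = √0.7155.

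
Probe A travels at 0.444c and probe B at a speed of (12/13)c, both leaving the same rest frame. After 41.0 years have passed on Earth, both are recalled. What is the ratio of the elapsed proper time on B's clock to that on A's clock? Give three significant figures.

τ_B/τ_A = 0.429

A: γ = 1/√(1 − 0.444²) = 1/√0.8029 = 1.116. B: γ = 1/√(1 − (12/13)²) = 13/5 = 2.600.
τ_A/τ_B = γ_B/γ_A = 2.600/1.116 = 2.330, so τ_B/τ_A = 0.4292.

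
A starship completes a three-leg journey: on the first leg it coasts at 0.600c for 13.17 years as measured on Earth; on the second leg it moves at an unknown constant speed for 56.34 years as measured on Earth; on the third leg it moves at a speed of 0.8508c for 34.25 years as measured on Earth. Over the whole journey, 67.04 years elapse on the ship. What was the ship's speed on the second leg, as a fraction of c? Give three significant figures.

β = 0.730

Leg 1: γ = 1/√(1 − 0.600²) = 5/4 = 1.250; τ_1 = 13.17/1.250 = 10.54 years.
Leg 2: speed unknown; τ_2 = 56.34/γ_2.
Leg 3: γ = 1/√(1 − 0.8508²) = 1/√0.2761 = 1.903; τ_3 = 34.25/1.903 = 18.00 years.
Total proper time: 10.54 + τ_2 + 18.00 = 67.04, so τ_2 = 67.04 − 28.53 = 38.51 years.
γ_2 = 56.34/38.51 = 1.463; β = √(1 − 1/γ²) = √0.5329.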